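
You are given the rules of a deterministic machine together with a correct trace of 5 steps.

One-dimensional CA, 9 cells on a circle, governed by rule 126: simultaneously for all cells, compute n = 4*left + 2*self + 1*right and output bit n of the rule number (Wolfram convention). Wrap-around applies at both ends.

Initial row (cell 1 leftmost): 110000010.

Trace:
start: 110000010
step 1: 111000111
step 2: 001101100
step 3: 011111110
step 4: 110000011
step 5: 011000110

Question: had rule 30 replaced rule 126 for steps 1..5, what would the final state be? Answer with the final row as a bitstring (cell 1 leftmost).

011000011

(re-executing steps 1..5 under rule 30; state before step 1: 110000010)
step 1: 101000110
step 2: 101101100
step 3: 101001011
step 4: 001111010
step 5: 011000011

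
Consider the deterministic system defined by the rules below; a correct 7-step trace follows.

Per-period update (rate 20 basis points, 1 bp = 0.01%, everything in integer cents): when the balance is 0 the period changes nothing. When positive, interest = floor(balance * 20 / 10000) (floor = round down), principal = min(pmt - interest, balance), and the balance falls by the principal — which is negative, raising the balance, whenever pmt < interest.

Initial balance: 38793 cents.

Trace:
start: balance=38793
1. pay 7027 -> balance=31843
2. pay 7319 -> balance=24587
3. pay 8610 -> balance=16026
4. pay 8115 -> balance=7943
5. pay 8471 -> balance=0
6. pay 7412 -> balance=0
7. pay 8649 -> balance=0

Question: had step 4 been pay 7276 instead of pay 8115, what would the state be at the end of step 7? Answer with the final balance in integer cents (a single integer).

(re-executing from step 4 with the substitution; state before step 4: balance=16026)
4. pay 7276 -> balance=8782
5. pay 8471 -> balance=328
6. pay 7412 -> balance=0
7. pay 8649 -> balance=0

0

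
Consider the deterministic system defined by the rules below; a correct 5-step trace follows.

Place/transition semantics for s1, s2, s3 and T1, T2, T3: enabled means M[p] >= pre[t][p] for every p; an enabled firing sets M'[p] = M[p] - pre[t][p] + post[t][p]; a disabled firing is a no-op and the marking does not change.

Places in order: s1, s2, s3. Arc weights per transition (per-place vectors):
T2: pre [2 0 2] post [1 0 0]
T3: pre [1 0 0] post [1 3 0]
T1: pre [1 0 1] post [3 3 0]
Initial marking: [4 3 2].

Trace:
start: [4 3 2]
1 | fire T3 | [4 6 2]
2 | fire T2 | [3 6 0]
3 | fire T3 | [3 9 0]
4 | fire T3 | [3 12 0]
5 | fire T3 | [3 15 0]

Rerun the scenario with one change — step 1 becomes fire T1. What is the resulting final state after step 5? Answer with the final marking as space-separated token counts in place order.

(re-executing from step 1 with the substitution; state before step 1: [4 3 2])
1 | fire T1 | [6 6 1]
2 | fire T2 | [6 6 1]
3 | fire T3 | [6 9 1]
4 | fire T3 | [6 12 1]
5 | fire T3 | [6 15 1]

6 15 1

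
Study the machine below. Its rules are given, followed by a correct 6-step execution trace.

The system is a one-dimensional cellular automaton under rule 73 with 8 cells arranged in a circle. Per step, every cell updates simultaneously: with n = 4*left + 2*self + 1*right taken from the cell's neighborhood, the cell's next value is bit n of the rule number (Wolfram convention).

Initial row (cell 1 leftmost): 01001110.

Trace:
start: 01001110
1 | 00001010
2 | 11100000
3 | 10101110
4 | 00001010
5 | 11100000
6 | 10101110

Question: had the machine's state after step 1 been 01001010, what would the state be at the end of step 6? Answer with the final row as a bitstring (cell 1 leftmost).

state after step 1 := 01001010
2 | 00000000
3 | 11111111
4 | 00000000
5 | 11111111
6 | 00000000

00000000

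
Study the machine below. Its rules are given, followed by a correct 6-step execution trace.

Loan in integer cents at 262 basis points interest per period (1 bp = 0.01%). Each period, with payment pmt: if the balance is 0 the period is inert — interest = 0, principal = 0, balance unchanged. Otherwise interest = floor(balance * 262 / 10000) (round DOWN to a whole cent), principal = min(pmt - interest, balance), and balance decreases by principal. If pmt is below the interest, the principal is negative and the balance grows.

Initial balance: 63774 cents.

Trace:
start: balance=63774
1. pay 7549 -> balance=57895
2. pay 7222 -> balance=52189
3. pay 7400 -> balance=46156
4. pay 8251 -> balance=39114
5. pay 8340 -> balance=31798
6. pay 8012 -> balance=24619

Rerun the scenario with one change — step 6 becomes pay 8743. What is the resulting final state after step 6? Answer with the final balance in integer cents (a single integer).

(re-executing from step 6 with the substitution; state before step 6: balance=31798)
6. pay 8743 -> balance=23888

23888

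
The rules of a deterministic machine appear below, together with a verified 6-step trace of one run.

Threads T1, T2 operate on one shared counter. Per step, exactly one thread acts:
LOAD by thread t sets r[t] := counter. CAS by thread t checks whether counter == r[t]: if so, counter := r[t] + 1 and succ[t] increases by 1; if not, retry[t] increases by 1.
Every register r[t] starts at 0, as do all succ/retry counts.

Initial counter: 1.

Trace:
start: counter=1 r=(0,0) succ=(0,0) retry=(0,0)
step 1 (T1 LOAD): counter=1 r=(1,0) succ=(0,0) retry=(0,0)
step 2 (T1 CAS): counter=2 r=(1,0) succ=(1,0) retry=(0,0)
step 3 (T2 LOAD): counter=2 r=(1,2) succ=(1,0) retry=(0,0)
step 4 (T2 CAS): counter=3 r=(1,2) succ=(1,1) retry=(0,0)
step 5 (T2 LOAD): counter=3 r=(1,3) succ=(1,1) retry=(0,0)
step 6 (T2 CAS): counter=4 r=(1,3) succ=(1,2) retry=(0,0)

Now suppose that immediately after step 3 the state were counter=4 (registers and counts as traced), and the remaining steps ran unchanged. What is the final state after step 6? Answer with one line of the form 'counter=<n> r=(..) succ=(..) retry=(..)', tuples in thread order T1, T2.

counter=5 r=(1,4) succ=(1,1) retry=(0,1)

state after step 3 := counter=4 r=(1,2) succ=(1,0) retry=(0,0)
step 4 (T2 CAS): counter=4 r=(1,2) succ=(1,0) retry=(0,1)
step 5 (T2 LOAD): counter=4 r=(1,4) succ=(1,0) retry=(0,1)
step 6 (T2 CAS): counter=5 r=(1,4) succ=(1,1) retry=(0,1)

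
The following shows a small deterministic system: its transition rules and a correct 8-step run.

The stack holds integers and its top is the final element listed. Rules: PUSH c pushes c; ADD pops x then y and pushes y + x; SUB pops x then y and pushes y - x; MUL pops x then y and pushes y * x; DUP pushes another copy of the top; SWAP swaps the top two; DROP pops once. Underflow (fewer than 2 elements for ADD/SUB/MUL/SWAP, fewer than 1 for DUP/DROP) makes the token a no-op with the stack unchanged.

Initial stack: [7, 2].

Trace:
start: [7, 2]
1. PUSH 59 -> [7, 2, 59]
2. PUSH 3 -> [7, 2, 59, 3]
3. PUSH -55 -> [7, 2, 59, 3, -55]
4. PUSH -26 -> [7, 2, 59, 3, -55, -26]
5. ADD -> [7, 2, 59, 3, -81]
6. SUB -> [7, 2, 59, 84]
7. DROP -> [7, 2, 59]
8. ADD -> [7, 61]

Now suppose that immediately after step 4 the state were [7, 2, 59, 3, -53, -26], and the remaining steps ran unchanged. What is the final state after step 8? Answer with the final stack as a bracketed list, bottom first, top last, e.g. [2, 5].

[7, 61]

state after step 4 := [7, 2, 59, 3, -53, -26]
5. ADD -> [7, 2, 59, 3, -79]
6. SUB -> [7, 2, 59, 82]
7. DROP -> [7, 2, 59]
8. ADD -> [7, 61]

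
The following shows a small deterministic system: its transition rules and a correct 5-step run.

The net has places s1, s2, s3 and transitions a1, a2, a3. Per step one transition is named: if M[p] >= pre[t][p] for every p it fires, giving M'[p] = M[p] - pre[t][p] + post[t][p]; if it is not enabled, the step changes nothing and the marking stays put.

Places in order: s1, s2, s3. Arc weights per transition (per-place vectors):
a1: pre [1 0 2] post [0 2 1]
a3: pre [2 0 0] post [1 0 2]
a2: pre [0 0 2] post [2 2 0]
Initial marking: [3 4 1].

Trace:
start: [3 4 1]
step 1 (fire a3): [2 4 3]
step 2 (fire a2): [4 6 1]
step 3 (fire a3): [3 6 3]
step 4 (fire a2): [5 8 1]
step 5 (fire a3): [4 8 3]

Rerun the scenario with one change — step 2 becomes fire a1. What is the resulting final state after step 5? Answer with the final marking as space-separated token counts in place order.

2 8 2

(re-executing from step 2 with the substitution; state before step 2: [2 4 3])
step 2 (fire a1): [1 6 2]
step 3 (fire a3): [1 6 2]
step 4 (fire a2): [3 8 0]
step 5 (fire a3): [2 8 2]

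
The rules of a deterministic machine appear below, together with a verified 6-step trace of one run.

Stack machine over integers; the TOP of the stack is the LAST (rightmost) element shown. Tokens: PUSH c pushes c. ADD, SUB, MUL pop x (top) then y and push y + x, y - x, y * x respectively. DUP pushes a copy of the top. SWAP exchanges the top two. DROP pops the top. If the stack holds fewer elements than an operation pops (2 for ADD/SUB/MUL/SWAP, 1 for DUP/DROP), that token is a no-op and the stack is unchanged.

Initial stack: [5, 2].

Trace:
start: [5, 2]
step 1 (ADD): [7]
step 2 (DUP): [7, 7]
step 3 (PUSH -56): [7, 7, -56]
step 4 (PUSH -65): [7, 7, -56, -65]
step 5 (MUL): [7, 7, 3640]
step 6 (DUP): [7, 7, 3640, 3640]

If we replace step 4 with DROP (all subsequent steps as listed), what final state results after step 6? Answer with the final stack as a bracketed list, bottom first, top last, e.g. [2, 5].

(re-executing from step 4 with the substitution; state before step 4: [7, 7, -56])
step 4 (DROP): [7, 7]
step 5 (MUL): [49]
step 6 (DUP): [49, 49]

[49, 49]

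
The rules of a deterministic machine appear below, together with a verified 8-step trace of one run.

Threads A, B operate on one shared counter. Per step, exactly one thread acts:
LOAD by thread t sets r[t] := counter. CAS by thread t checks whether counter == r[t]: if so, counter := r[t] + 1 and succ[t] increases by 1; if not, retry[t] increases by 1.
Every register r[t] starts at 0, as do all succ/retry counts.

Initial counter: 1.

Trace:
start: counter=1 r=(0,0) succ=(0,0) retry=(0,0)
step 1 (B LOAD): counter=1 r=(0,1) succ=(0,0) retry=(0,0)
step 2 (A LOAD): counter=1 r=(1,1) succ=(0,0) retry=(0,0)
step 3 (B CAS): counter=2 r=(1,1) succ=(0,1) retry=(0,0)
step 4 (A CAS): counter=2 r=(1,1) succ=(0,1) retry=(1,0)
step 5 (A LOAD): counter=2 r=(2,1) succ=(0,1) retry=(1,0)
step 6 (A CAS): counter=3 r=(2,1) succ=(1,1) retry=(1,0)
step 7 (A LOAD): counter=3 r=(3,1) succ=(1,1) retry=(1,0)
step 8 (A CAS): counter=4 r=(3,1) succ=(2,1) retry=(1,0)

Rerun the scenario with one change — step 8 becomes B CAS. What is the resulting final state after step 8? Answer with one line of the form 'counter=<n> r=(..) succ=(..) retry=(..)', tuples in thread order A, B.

counter=3 r=(3,1) succ=(1,1) retry=(1,1)

(re-executing from step 8 with the substitution; state before step 8: counter=3 r=(3,1) succ=(1,1) retry=(1,0))
step 8 (B CAS): counter=3 r=(3,1) succ=(1,1) retry=(1,1)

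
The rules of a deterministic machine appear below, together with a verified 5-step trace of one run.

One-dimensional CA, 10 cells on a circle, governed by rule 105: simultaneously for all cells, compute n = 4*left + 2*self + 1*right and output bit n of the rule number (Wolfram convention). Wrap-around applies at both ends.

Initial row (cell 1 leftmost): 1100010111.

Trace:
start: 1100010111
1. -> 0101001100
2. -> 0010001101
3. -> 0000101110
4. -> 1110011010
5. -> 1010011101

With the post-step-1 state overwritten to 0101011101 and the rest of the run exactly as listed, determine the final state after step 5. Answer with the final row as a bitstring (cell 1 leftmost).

state after step 1 := 0101011101
2. -> 1010110110
3. -> 0101111111
4. -> 1011000001
5. -> 1111011101

1111011101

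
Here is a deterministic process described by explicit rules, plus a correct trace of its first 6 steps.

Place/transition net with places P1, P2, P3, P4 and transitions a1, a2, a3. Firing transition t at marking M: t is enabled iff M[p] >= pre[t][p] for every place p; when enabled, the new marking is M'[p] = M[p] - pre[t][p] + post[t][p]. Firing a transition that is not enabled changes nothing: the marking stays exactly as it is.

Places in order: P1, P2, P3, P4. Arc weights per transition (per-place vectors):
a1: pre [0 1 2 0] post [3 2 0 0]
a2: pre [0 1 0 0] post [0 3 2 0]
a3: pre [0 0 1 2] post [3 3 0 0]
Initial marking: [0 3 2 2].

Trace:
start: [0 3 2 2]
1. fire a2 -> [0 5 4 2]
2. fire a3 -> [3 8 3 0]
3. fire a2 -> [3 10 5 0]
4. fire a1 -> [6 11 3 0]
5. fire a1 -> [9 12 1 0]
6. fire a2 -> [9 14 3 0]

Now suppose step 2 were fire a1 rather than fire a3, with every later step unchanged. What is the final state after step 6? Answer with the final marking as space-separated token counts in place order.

9 12 2 2

(re-executing from step 2 with the substitution; state before step 2: [0 5 4 2])
2. fire a1 -> [3 6 2 2]
3. fire a2 -> [3 8 4 2]
4. fire a1 -> [6 9 2 2]
5. fire a1 -> [9 10 0 2]
6. fire a2 -> [9 12 2 2]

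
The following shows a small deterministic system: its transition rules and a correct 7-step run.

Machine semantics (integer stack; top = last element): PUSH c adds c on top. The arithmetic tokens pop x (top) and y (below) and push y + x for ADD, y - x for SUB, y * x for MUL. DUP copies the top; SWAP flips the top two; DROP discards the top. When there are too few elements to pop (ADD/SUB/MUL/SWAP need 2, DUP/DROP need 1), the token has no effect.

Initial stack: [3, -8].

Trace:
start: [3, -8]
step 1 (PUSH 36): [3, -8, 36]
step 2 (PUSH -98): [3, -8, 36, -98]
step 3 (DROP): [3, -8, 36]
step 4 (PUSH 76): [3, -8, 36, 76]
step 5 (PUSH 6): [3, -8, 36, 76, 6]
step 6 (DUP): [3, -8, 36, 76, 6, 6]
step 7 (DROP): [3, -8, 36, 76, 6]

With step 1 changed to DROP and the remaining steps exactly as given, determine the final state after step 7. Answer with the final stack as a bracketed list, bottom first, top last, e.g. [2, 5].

(re-executing from step 1 with the substitution; state before step 1: [3, -8])
step 1 (DROP): [3]
step 2 (PUSH -98): [3, -98]
step 3 (DROP): [3]
step 4 (PUSH 76): [3, 76]
step 5 (PUSH 6): [3, 76, 6]
step 6 (DUP): [3, 76, 6, 6]
step 7 (DROP): [3, 76, 6]

[3, 76, 6]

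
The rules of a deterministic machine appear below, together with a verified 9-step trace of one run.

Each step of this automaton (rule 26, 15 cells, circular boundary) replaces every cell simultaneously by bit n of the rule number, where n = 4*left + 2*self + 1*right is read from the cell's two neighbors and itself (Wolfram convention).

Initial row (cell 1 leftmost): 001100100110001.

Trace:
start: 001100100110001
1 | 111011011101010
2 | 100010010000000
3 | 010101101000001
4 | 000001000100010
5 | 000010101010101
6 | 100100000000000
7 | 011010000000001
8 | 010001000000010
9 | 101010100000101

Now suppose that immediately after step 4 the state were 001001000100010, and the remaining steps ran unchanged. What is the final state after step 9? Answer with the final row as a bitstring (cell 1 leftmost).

101010100000000

state after step 4 := 001001000100010
5 | 010110101010101
6 | 000100000000000
7 | 001010000000000
8 | 010001000000000
9 | 101010100000000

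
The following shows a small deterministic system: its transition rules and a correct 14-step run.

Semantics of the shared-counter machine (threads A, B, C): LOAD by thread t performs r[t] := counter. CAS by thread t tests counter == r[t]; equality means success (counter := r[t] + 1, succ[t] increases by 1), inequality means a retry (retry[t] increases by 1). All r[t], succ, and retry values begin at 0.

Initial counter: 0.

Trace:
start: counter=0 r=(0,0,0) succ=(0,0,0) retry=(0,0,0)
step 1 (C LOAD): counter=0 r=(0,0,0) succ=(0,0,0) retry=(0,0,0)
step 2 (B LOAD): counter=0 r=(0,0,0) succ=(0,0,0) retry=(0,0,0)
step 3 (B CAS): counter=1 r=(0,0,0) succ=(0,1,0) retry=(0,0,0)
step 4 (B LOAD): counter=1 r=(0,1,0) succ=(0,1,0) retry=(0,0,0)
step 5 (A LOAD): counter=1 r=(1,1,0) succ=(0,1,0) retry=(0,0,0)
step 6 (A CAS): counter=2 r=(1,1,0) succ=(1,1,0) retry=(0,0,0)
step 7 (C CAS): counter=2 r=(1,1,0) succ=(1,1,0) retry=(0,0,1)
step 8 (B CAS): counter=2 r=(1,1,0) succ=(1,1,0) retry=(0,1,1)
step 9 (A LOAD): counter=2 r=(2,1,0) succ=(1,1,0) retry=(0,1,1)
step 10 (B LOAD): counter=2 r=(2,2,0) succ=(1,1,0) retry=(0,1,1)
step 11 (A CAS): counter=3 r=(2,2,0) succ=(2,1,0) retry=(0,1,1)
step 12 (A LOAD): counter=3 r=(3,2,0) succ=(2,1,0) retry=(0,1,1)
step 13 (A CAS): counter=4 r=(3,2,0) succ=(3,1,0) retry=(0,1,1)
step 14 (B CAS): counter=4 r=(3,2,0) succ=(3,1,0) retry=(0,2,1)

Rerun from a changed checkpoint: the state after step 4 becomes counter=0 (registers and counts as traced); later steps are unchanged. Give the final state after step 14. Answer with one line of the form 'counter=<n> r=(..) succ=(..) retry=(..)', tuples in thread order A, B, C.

counter=4 r=(3,2,0) succ=(3,2,0) retry=(0,1,1)

state after step 4 := counter=0 r=(0,1,0) succ=(0,1,0) retry=(0,0,0)
step 5 (A LOAD): counter=0 r=(0,1,0) succ=(0,1,0) retry=(0,0,0)
step 6 (A CAS): counter=1 r=(0,1,0) succ=(1,1,0) retry=(0,0,0)
step 7 (C CAS): counter=1 r=(0,1,0) succ=(1,1,0) retry=(0,0,1)
step 8 (B CAS): counter=2 r=(0,1,0) succ=(1,2,0) retry=(0,0,1)
step 9 (A LOAD): counter=2 r=(2,1,0) succ=(1,2,0) retry=(0,0,1)
step 10 (B LOAD): counter=2 r=(2,2,0) succ=(1,2,0) retry=(0,0,1)
step 11 (A CAS): counter=3 r=(2,2,0) succ=(2,2,0) retry=(0,0,1)
step 12 (A LOAD): counter=3 r=(3,2,0) succ=(2,2,0) retry=(0,0,1)
step 13 (A CAS): counter=4 r=(3,2,0) succ=(3,2,0) retry=(0,0,1)
step 14 (B CAS): counter=4 r=(3,2,0) succ=(3,2,0) retry=(0,1,1)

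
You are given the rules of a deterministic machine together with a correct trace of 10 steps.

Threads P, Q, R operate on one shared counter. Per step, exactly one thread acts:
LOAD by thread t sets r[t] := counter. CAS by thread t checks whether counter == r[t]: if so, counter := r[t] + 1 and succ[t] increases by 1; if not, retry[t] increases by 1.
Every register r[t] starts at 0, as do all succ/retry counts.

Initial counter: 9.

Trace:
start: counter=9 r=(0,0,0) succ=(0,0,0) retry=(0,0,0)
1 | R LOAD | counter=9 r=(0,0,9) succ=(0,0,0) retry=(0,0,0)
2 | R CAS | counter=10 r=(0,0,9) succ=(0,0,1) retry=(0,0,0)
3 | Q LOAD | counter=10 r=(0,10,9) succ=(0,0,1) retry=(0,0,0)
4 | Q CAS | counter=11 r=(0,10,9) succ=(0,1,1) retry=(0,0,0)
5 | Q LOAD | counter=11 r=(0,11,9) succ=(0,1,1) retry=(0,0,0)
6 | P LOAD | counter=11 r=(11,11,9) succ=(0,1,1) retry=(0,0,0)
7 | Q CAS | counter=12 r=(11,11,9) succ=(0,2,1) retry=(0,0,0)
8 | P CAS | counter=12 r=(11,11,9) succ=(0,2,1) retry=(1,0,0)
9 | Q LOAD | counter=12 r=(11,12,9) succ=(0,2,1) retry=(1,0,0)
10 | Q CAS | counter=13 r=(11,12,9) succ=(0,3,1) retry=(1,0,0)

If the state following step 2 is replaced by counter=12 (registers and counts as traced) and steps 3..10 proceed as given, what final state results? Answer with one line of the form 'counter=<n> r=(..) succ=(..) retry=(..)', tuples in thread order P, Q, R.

counter=15 r=(13,14,9) succ=(0,3,1) retry=(1,0,0)

state after step 2 := counter=12 r=(0,0,9) succ=(0,0,1) retry=(0,0,0)
3 | Q LOAD | counter=12 r=(0,12,9) succ=(0,0,1) retry=(0,0,0)
4 | Q CAS | counter=13 r=(0,12,9) succ=(0,1,1) retry=(0,0,0)
5 | Q LOAD | counter=13 r=(0,13,9) succ=(0,1,1) retry=(0,0,0)
6 | P LOAD | counter=13 r=(13,13,9) succ=(0,1,1) retry=(0,0,0)
7 | Q CAS | counter=14 r=(13,13,9) succ=(0,2,1) retry=(0,0,0)
8 | P CAS | counter=14 r=(13,13,9) succ=(0,2,1) retry=(1,0,0)
9 | Q LOAD | counter=14 r=(13,14,9) succ=(0,2,1) retry=(1,0,0)
10 | Q CAS | counter=15 r=(13,14,9) succ=(0,3,1) retry=(1,0,0)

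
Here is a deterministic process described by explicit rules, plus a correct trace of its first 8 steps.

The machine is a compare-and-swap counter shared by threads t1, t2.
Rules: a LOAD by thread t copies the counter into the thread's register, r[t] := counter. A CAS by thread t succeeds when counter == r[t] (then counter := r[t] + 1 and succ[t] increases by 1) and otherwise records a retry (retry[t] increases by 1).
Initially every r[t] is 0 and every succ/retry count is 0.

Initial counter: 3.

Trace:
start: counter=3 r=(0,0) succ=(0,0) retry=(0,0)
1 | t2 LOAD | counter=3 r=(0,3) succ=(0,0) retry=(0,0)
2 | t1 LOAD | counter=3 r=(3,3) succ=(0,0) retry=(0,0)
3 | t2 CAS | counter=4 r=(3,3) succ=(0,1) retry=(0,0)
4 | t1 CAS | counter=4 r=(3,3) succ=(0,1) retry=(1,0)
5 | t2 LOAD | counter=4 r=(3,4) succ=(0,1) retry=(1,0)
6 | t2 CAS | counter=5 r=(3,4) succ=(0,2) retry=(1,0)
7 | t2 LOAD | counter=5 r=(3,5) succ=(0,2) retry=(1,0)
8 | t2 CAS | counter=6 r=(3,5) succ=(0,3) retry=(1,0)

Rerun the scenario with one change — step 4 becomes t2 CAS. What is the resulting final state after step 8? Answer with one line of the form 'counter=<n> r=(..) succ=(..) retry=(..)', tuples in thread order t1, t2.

(re-executing from step 4 with the substitution; state before step 4: counter=4 r=(3,3) succ=(0,1) retry=(0,0))
4 | t2 CAS | counter=4 r=(3,3) succ=(0,1) retry=(0,1)
5 | t2 LOAD | counter=4 r=(3,4) succ=(0,1) retry=(0,1)
6 | t2 CAS | counter=5 r=(3,4) succ=(0,2) retry=(0,1)
7 | t2 LOAD | counter=5 r=(3,5) succ=(0,2) retry=(0,1)
8 | t2 CAS | counter=6 r=(3,5) succ=(0,3) retry=(0,1)

counter=6 r=(3,5) succ=(0,3) retry=(0,1)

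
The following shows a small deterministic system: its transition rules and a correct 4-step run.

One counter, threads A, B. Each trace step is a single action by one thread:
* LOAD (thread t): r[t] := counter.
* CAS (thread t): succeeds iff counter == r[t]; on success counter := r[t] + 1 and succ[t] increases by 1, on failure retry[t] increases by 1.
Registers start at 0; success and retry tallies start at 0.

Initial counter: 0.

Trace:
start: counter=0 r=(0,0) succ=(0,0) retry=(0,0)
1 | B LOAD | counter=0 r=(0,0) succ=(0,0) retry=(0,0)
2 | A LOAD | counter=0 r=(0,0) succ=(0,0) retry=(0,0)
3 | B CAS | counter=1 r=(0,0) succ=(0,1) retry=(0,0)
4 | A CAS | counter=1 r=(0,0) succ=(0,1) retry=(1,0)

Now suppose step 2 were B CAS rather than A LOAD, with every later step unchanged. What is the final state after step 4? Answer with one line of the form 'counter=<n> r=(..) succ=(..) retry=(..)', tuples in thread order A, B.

counter=1 r=(0,0) succ=(0,1) retry=(1,1)

(re-executing from step 2 with the substitution; state before step 2: counter=0 r=(0,0) succ=(0,0) retry=(0,0))
2 | B CAS | counter=1 r=(0,0) succ=(0,1) retry=(0,0)
3 | B CAS | counter=1 r=(0,0) succ=(0,1) retry=(0,1)
4 | A CAS | counter=1 r=(0,0) succ=(0,1) retry=(1,1)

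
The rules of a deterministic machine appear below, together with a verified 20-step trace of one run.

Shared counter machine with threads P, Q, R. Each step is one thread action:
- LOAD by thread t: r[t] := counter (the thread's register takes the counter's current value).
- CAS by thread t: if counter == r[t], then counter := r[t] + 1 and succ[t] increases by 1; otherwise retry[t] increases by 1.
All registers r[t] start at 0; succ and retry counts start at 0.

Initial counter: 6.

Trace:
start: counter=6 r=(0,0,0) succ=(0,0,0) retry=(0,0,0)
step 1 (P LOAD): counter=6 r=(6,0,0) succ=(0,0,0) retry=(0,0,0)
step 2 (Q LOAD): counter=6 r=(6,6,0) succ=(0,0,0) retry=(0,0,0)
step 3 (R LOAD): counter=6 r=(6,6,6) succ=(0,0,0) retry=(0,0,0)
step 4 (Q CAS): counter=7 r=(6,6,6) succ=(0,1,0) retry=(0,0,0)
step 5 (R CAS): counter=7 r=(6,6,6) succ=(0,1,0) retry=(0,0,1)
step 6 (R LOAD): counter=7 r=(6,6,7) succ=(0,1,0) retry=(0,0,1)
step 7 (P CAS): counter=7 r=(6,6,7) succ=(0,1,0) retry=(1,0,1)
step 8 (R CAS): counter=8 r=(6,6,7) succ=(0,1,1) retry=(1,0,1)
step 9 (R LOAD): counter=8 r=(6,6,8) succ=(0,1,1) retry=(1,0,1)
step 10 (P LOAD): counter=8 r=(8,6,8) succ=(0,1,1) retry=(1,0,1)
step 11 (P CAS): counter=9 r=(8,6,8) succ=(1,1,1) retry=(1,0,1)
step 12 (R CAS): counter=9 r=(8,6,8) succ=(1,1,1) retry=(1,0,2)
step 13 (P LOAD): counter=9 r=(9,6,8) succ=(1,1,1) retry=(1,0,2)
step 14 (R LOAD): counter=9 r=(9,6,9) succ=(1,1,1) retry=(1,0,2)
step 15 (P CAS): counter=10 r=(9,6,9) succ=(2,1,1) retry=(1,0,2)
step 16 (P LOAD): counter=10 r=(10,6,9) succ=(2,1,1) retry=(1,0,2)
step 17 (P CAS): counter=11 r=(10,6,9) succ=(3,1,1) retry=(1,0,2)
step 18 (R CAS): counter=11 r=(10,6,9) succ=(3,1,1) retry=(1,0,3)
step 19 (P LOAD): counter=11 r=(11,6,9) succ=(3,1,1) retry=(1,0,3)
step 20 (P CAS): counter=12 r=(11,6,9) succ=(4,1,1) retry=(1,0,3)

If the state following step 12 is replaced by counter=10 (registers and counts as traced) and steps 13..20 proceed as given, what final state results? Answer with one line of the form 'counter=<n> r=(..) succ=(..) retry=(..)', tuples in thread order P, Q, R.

counter=13 r=(12,6,10) succ=(4,1,1) retry=(1,0,3)

state after step 12 := counter=10 r=(8,6,8) succ=(1,1,1) retry=(1,0,2)
step 13 (P LOAD): counter=10 r=(10,6,8) succ=(1,1,1) retry=(1,0,2)
step 14 (R LOAD): counter=10 r=(10,6,10) succ=(1,1,1) retry=(1,0,2)
step 15 (P CAS): counter=11 r=(10,6,10) succ=(2,1,1) retry=(1,0,2)
step 16 (P LOAD): counter=11 r=(11,6,10) succ=(2,1,1) retry=(1,0,2)
step 17 (P CAS): counter=12 r=(11,6,10) succ=(3,1,1) retry=(1,0,2)
step 18 (R CAS): counter=12 r=(11,6,10) succ=(3,1,1) retry=(1,0,3)
step 19 (P LOAD): counter=12 r=(12,6,10) succ=(3,1,1) retry=(1,0,3)
step 20 (P CAS): counter=13 r=(12,6,10) succ=(4,1,1) retry=(1,0,3)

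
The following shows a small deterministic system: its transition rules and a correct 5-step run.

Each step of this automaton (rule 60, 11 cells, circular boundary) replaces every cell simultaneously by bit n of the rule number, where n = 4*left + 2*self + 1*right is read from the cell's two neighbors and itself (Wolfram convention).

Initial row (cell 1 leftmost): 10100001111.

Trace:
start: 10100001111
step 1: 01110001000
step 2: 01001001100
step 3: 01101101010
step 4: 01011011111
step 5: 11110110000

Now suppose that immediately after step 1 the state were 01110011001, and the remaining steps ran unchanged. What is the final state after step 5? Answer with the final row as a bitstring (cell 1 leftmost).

state after step 1 := 01110011001
step 2: 11001010101
step 3: 00101111111
step 4: 10111000000
step 5: 11100100000

11100100000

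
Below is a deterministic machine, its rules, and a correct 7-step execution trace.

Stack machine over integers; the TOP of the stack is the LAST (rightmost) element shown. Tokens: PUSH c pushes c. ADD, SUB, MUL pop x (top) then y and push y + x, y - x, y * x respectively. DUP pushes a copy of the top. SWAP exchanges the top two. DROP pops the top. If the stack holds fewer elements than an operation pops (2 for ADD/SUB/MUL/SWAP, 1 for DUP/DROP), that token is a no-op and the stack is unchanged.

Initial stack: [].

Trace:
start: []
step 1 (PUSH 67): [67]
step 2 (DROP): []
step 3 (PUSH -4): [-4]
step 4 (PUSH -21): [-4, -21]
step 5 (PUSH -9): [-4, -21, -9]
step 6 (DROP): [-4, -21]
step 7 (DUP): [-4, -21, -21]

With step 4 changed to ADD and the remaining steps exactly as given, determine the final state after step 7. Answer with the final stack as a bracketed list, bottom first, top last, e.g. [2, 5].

(re-executing from step 4 with the substitution; state before step 4: [-4])
step 4 (ADD): [-4]
step 5 (PUSH -9): [-4, -9]
step 6 (DROP): [-4]
step 7 (DUP): [-4, -4]

[-4, -4]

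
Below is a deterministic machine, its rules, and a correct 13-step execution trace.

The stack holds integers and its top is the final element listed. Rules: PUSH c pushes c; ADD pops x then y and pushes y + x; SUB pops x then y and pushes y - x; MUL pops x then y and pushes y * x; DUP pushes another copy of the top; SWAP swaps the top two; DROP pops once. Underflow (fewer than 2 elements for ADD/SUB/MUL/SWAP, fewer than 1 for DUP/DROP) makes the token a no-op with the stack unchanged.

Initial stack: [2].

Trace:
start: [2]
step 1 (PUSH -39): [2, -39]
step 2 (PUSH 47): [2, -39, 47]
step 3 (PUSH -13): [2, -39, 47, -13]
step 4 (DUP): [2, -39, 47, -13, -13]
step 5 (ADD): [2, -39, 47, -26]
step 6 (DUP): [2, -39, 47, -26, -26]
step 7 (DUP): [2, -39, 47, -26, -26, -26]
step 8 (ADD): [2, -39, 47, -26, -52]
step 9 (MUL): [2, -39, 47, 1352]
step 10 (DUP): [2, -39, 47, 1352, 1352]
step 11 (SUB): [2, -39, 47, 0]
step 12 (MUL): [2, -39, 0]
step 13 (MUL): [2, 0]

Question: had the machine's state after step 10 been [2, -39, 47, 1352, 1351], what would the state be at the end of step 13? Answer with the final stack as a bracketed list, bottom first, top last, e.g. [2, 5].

[2, -1833]

state after step 10 := [2, -39, 47, 1352, 1351]
step 11 (SUB): [2, -39, 47, 1]
step 12 (MUL): [2, -39, 47]
step 13 (MUL): [2, -1833]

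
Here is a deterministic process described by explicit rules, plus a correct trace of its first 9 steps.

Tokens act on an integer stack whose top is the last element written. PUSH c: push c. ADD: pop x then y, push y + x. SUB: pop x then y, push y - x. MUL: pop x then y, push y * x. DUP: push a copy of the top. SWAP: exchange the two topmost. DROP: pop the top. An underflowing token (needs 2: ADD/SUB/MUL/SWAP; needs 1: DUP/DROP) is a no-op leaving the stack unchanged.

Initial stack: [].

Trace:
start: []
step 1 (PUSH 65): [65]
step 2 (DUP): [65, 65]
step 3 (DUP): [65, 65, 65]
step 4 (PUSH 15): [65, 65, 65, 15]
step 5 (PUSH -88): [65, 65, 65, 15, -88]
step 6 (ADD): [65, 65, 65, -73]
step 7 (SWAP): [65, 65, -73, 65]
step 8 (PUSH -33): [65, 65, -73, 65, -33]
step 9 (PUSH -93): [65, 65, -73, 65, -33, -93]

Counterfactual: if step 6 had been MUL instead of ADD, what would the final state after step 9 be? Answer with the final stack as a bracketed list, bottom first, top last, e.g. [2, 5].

[65, 65, -1320, 65, -33, -93]

(re-executing from step 6 with the substitution; state before step 6: [65, 65, 65, 15, -88])
step 6 (MUL): [65, 65, 65, -1320]
step 7 (SWAP): [65, 65, -1320, 65]
step 8 (PUSH -33): [65, 65, -1320, 65, -33]
step 9 (PUSH -93): [65, 65, -1320, 65, -33, -93]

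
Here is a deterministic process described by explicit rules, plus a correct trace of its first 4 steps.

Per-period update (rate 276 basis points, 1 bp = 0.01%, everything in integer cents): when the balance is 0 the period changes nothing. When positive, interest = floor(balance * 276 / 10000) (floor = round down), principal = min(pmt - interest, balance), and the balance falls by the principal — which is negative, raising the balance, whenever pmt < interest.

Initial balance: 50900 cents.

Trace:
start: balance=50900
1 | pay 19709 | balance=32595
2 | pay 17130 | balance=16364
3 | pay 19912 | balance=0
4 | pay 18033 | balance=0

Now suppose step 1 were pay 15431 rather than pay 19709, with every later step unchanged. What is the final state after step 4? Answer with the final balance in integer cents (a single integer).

0

(re-executing from step 1 with the substitution; state before step 1: balance=50900)
1 | pay 15431 | balance=36873
2 | pay 17130 | balance=20760
3 | pay 19912 | balance=1420
4 | pay 18033 | balance=0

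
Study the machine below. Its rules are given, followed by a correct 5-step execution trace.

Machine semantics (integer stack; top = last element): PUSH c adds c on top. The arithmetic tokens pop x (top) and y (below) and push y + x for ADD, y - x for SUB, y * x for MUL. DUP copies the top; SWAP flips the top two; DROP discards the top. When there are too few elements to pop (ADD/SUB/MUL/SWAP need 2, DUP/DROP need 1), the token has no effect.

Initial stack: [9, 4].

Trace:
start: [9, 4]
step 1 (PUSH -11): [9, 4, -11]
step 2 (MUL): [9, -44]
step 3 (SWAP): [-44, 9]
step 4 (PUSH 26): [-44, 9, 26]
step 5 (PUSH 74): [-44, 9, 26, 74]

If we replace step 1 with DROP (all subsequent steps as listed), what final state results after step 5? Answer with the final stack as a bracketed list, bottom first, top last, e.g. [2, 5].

(re-executing from step 1 with the substitution; state before step 1: [9, 4])
step 1 (DROP): [9]
step 2 (MUL): [9]
step 3 (SWAP): [9]
step 4 (PUSH 26): [9, 26]
step 5 (PUSH 74): [9, 26, 74]

[9, 26, 74]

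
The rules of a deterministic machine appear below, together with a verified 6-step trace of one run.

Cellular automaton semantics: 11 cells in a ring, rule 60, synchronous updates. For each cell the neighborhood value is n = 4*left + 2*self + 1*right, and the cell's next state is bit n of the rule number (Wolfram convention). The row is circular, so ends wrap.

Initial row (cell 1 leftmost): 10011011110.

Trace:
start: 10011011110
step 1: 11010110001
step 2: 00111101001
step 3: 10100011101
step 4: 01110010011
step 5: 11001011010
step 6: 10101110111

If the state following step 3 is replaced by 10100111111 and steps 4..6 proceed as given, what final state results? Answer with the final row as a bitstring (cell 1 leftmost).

01101001000

state after step 3 := 10100111111
step 4: 01110100000
step 5: 01001110000
step 6: 01101001000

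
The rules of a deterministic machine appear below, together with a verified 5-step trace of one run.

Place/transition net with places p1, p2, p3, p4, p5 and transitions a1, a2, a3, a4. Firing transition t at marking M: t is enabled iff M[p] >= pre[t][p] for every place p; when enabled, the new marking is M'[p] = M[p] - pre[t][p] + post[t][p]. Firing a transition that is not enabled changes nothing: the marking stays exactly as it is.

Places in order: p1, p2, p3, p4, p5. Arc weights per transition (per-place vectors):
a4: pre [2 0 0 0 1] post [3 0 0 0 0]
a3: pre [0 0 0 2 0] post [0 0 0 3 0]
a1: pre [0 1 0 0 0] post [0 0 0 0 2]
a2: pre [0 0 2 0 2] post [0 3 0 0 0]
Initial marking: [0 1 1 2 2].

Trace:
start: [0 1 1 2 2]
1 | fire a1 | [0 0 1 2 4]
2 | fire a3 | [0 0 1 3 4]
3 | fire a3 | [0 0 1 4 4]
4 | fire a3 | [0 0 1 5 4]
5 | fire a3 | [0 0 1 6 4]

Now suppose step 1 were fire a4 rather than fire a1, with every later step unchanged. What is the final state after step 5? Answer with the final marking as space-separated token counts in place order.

0 1 1 6 2

(re-executing from step 1 with the substitution; state before step 1: [0 1 1 2 2])
1 | fire a4 | [0 1 1 2 2]
2 | fire a3 | [0 1 1 3 2]
3 | fire a3 | [0 1 1 4 2]
4 | fire a3 | [0 1 1 5 2]
5 | fire a3 | [0 1 1 6 2]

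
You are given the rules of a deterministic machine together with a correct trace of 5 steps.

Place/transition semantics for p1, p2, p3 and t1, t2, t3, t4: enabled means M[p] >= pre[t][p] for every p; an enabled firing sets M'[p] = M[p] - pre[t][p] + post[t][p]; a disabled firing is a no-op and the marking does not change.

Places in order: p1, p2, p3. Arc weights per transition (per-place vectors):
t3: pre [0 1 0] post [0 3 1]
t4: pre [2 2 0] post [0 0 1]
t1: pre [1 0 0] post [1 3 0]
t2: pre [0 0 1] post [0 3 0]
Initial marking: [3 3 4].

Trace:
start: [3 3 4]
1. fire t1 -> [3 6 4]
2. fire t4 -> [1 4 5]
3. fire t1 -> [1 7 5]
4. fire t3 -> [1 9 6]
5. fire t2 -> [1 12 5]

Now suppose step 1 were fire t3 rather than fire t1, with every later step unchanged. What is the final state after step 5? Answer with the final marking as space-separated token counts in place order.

1 11 6

(re-executing from step 1 with the substitution; state before step 1: [3 3 4])
1. fire t3 -> [3 5 5]
2. fire t4 -> [1 3 6]
3. fire t1 -> [1 6 6]
4. fire t3 -> [1 8 7]
5. fire t2 -> [1 11 6]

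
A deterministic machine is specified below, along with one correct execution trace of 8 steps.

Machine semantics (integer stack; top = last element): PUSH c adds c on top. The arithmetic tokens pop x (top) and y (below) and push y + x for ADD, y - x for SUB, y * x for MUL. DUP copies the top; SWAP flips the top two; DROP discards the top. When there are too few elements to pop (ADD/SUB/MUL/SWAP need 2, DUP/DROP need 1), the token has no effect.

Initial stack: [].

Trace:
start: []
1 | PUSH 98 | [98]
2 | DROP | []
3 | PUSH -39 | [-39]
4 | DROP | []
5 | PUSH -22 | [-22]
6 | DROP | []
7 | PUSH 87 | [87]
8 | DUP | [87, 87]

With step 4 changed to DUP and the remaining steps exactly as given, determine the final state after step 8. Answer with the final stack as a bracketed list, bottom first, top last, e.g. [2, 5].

[-39, -39, 87, 87]

(re-executing from step 4 with the substitution; state before step 4: [-39])
4 | DUP | [-39, -39]
5 | PUSH -22 | [-39, -39, -22]
6 | DROP | [-39, -39]
7 | PUSH 87 | [-39, -39, 87]
8 | DUP | [-39, -39, 87, 87]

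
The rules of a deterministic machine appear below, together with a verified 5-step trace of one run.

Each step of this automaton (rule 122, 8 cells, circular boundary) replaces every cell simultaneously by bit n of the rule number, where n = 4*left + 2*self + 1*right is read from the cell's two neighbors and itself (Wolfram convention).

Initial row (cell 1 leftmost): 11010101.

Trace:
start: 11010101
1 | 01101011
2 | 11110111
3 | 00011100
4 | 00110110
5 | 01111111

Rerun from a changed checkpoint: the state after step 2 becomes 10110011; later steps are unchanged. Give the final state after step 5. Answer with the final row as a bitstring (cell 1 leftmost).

11000110

state after step 2 := 10110011
3 | 11111110
4 | 10000011
5 | 11000110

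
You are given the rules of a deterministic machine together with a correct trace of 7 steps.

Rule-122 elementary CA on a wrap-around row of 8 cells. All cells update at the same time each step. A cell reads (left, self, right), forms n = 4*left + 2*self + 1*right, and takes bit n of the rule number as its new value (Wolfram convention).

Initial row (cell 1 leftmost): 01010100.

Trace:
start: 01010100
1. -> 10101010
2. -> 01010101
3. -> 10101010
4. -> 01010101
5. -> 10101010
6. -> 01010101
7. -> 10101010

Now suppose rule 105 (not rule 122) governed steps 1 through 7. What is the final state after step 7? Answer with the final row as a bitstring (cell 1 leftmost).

11000111

(re-executing steps 1..7 under rule 105; state before step 1: 01010100)
1. -> 00101001
2. -> 00010000
3. -> 11000111
4. -> 01010100
5. -> 00101001
6. -> 00010000
7. -> 11000111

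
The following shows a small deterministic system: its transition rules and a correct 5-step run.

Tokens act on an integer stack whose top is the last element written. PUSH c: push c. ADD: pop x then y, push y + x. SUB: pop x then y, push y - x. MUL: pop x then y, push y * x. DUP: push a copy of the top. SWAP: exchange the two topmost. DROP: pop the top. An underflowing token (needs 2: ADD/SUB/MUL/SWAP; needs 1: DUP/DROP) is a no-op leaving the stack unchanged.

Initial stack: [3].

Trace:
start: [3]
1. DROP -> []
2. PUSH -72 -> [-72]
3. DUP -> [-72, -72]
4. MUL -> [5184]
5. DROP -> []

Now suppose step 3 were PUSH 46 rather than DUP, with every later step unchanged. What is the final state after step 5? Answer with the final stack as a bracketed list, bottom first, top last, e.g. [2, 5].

(re-executing from step 3 with the substitution; state before step 3: [-72])
3. PUSH 46 -> [-72, 46]
4. MUL -> [-3312]
5. DROP -> []

[]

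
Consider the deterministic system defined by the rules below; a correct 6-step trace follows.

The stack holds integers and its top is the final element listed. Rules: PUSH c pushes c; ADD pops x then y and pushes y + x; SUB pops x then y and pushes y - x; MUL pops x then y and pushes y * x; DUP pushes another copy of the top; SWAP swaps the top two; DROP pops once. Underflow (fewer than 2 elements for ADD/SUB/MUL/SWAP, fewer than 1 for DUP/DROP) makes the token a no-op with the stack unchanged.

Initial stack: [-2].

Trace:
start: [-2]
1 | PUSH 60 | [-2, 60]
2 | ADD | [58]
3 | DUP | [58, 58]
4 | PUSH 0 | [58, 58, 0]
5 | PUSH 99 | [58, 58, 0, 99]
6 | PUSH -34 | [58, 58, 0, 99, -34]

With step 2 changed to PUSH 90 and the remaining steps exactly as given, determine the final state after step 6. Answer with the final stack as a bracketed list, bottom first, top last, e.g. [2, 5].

(re-executing from step 2 with the substitution; state before step 2: [-2, 60])
2 | PUSH 90 | [-2, 60, 90]
3 | DUP | [-2, 60, 90, 90]
4 | PUSH 0 | [-2, 60, 90, 90, 0]
5 | PUSH 99 | [-2, 60, 90, 90, 0, 99]
6 | PUSH -34 | [-2, 60, 90, 90, 0, 99, -34]

[-2, 60, 90, 90, 0, 99, -34]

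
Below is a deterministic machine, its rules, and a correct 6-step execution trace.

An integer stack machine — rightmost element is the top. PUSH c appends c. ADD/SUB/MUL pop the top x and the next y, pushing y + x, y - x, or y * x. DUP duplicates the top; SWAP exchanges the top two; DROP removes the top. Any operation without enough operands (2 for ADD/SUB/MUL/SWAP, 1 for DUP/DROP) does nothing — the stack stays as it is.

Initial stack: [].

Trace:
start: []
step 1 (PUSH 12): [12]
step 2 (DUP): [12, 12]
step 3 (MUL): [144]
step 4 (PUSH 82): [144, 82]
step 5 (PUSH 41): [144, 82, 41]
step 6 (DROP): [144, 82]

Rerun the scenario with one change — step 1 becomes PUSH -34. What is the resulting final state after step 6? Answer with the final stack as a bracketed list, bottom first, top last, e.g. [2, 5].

(re-executing from step 1 with the substitution; state before step 1: [])
step 1 (PUSH -34): [-34]
step 2 (DUP): [-34, -34]
step 3 (MUL): [1156]
step 4 (PUSH 82): [1156, 82]
step 5 (PUSH 41): [1156, 82, 41]
step 6 (DROP): [1156, 82]

[1156, 82]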